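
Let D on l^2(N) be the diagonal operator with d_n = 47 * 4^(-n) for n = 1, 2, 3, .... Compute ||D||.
||D|| = 47/4 (attained at n = 1)

For D diagonal, ||D|| = sup_n |d_n|. The sequence d_n = 47 * 4^(-n) is positive and strictly decreasing (ratio 4^(-1) < 1), so the supremum is d_1 = 47/4. Hence ||D|| = 47/4.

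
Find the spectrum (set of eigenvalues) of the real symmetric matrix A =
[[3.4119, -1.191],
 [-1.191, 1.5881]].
sigma(A) ≈ {1, 4}

A is real symmetric, so its spectrum consists of real eigenvalues. Expanding the characteristic polynomial of the displayed matrix gives
  det(λ I - A) = p(λ) = λ^2 + (-5)λ + (4).
Solving p(λ) = 0 yields eigenvalues ≈ 1, 4. (A is shown rounded to 4 decimals, so these recover the underlying integer eigenvalues to within that precision.)
Verification: the trace of A = 5 equals the sum of eigenvalues 5, and det(A) ≈ 4.0000 matches the eigenvalue product 4.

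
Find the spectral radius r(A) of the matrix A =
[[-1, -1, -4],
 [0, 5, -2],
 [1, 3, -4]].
r(A) ≈ 4.3833

The eigenvalues of A are the roots of its characteristic polynomial. With M = A (coefficients from the trace, the sum of principal 2x2 minors, and det A):
  p(λ) = det(λ I - M) = λ^3 - 11λ - 36.
No integer candidate from the rational root theorem (±divisors of 36) is a root, so the roots are irrational. The cubic discriminant is Δ = -29668 < 0, so there is one real root and a complex-conjugate pair. p(4) = -16 and p(5) = 34 have opposite signs, so a root lies in (4, 5); Newton's method refines it to λ ≈ 4.3833. Dividing out (λ - (4.3833)) leaves approximately λ^2 + 4.3833λ + 8.213. For λ^2 + 4.3833λ + 8.213 the discriminant is -13.6391. It is negative, so the remaining roots are the complex-conjugate pair λ ≈ -2.1916 ± 1.8466i. Their product equals the constant term, so |λ|^2 ≈ 8.213 and |λ| ≈ 2.8658.
Thus the eigenvalues (to 4 decimals) are 4.3833 (modulus 4.3833); -2.1916 ± 1.8466i (modulus 2.8658). The spectral radius is the largest modulus: r(A) ≈ 4.3833. (Cross-check: r(A) ≤ ||A||_2 ≈ 7.3252; equality holds whenever A is normal, though it can also hold for some non-normal A.)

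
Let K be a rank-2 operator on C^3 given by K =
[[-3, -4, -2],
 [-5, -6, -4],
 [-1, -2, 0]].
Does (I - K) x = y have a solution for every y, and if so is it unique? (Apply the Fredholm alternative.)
(I - K) is invertible (det(I - K) = -2 ≠ 0), so for every y in C^3 the equation (I - K) x = y has a unique solution.

K has rank 2 and factors as K = U V^T = u1 v1^T + u2 v2^T with u1 = (-1, -2, 0), v1 = (1, 0, 2), u2 = (-2, -3, -1), v2 = (1, 2, 0) (multiplying out reproduces the displayed K). The nonzero eigenvalues of U V^T coincide with those of the 2 x 2 matrix G = V^T U = [[v1·u1, v1·u2], [v2·u1, v2·u2]] = [[-1, -4], [-5, -8]], and by the Sylvester determinant identity det(I_3 - U V^T) = det(I_2 - V^T U) = det([[2, 4], [5, 9]]) = (2)(9) - (4)(5) = -2. (Direct check: I - K =
[[4, 4, 2],
 [5, 7, 4],
 [1, 2, 1]]
has determinant -2.) The finite-dimensional Fredholm alternative says: either (I - K) is invertible, or ker(I - K) ≠ {0} and then range(I - K) = ker((I - K)^*)^⊥, with dim ker(I - K) = dim ker((I - K)^*). Since det(I - K) ≠ 0, 1 is not an eigenvalue of K and ker(I - K) = {0}, so we are in the first case: for every y there is a unique x = (I - K)^(-1) y. (Explicitly, by the Woodbury identity, (I - U V^T)^(-1) = I + U (I_2 - G)^(-1) V^T.)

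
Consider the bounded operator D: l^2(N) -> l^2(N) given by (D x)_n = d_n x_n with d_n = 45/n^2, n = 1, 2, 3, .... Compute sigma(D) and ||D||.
sigma(D) = {45/n^2 : n ≥ 1} ∪ {0}; ||D|| = 45

A bounded diagonal operator on l^2 with diagonal entries d_n has spectrum equal to the closure of {d_n : n ≥ 1}: every d_n is an eigenvalue (with eigenvector e_n), so {d_n} ⊂ sigma(D); the spectrum is closed, so its closure is too; and for lambda not in the closure, (D - lambda I) has bounded inverse (the diagonal entries 1/(d_n - lambda) are bounded). For our sequence d_n = 45/n^2, n = 1, 2, 3, ...:
  - {d_n} = {45/n^2 : n ≥ 1}; the only limit point is 0
  - closure = {45/n^2 : n ≥ 1} ∪ {0}
For the norm: a diagonal operator has ||D|| = sup_n |d_n|. Here d_n = 45/n^2 is positive and decreasing, so sup_n |d_n| = d_1 = 45. So ||D|| = 45.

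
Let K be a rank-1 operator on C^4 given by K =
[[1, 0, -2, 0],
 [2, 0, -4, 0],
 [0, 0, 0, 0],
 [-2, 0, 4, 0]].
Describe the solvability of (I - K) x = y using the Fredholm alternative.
(I - K) is singular (det(I - K) = 0, i.e. 1 ∈ sigma(K)). (I - K) x = y is solvable iff y ⊥ ker((I - K)^*) = span{(1, 0, -2, 0)}, i.e. iff y_1 - 2y_3 = 0. When solvable, the solutions are x = y + c·(1, 2, 0, -2), c arbitrary (ker(I - K) = span{(1, 2, 0, -2)}, dimension 1).

K has rank 1, so it is an outer product K = u v^T: every row of K is a multiple of one row vector. Reading off the entries, u = (1, 2, 0, -2) and v = (1, 0, -2, 0) (row i of K equals u_i·v^T). A rank-one matrix u v^T satisfies K u = u (v·u) and kills the (3)-dimensional subspace v^⊥, so its characteristic polynomial is lambda^3 (lambda - v·u) with v·u = tr K = 1. Hence the eigenvalues of I - K are 1 (multiplicity 3) and 1 - (1) = 0, so det(I - K) = 0. (Direct check: I - K =
[[0, 0, 2, 0],
 [-2, 1, 4, 0],
 [0, 0, 1, 0],
 [2, 0, -4, 1]]
has determinant 0.) So 1 is an eigenvalue of K and (I - K) is not invertible. The finite-dimensional Fredholm alternative says: either (I - K) is invertible, or ker(I - K) ≠ {0} and then range(I - K) = ker((I - K)^*)^⊥, with dim ker(I - K) = dim ker((I - K)^*). We are in the second case, so we need both kernels. Kernel of I - K: (I - K) u = u - u (v·u) = u - u = 0, so ker(I - K) = span{u} = span{(1, 2, 0, -2)} (it is exactly 1-dimensional because rank(I - K) = 3). Kernel of the adjoint: K is real, so (I - K)^* = I - K^T = I - v u^T, and (I - v u^T) v = v - v (u·v) = 0; hence ker((I - K)^*) = span{v} = span{(1, 0, -2, 0)}. Therefore (I - K) x = y is solvable iff <y, v> = 0, i.e. iff y_1 - 2y_3 = 0. When this holds, K y = u (v·y) = 0, so (I - K) y = y and x = y is a particular solution; the full solution set is the line x = y + c·u = y + c·(1, 2, 0, -2), c ∈ C.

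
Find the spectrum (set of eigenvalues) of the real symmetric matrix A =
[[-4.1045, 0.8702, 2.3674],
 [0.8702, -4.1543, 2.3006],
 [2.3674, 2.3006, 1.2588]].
sigma(A) ≈ {-5, 3} (-5 with multiplicity 2)

A is real symmetric, so its spectrum consists of real eigenvalues. Expanding the characteristic polynomial of the displayed matrix gives
  det(λ I - A) = p(λ) = λ^3 + (7)λ^2 + (-5)λ + (-74.9972).
Solving p(λ) = 0 yields eigenvalues ≈ -5, -5, 3. (A is shown rounded to 4 decimals, so these recover the underlying integer eigenvalues to within that precision.)
Verification: the trace of A = -7 equals the sum of eigenvalues -7, and det(A) ≈ 74.9972 matches the eigenvalue product 75.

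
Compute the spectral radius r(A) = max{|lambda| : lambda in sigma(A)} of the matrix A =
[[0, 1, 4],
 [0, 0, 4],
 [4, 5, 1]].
r(A) ≈ 6.7155

The eigenvalues of A are the roots of its characteristic polynomial. With M = A (coefficients from the trace, the sum of principal 2x2 minors, and det A):
  p(λ) = det(λ I - M) = λ^3 - λ^2 - 36λ - 16.
No integer candidate from the rational root theorem (±divisors of 16) is a root, so the roots are irrational. The cubic discriminant is Δ = 170576 > 0, so there are three distinct real roots. p(-6) = -52 and p(-5) = 14 have opposite signs, so a root lies in (-6, -5); Newton's method refines it to λ ≈ -5.2628. p(-1) = 18 and p(0) = -16 have opposite signs, so a root lies in (-1, 0); Newton's method refines it to λ ≈ -0.4527. p(6) = -52 and p(7) = 26 have opposite signs, so a root lies in (6, 7); Newton's method refines it to λ ≈ 6.7155. Check (Vieta): the three roots sum to 1, matching tr M = 1.
Thus the eigenvalues (to 4 decimals) are -5.2628 (modulus 5.2628); -0.4527 (modulus 0.4527); 6.7155 (modulus 6.7155). The spectral radius is the largest modulus: r(A) ≈ 6.7155. (Cross-check: r(A) ≤ ||A||_2 ≈ 6.9156; equality holds whenever A is normal, though it can also hold for some non-normal A.)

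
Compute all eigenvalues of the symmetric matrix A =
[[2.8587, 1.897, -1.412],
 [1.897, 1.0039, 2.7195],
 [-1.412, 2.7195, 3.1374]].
sigma(A) ≈ {-2, 4, 5}

A is real symmetric, so its spectrum consists of real eigenvalues. Expanding the characteristic polynomial of the displayed matrix gives
  det(λ I - A) = p(λ) = λ^3 + (-7)λ^2 + (2)λ + (39.9987).
Solving p(λ) = 0 yields eigenvalues ≈ -2, 4, 5. (A is shown rounded to 4 decimals, so these recover the underlying integer eigenvalues to within that precision.)
Verification: the trace of A = 7 equals the sum of eigenvalues 7, and det(A) ≈ -39.9987 matches the eigenvalue product -40.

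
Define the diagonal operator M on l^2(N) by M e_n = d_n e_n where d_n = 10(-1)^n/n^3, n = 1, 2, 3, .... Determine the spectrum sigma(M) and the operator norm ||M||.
sigma(M) = {10(-1)^n/n^3 : n ≥ 1} ∪ {0}; ||M|| = 10

A bounded diagonal operator on l^2 with diagonal entries d_n has spectrum equal to the closure of {d_n : n ≥ 1}: every d_n is an eigenvalue (with eigenvector e_n), so {d_n} ⊂ sigma(M); the spectrum is closed, so its closure is too; and for lambda not in the closure, (M - lambda I) has bounded inverse (the diagonal entries 1/(d_n - lambda) are bounded). For our sequence d_n = 10(-1)^n/n^3, n = 1, 2, 3, ...:
  - {d_n} = {10(-1)^n/n^3 : n ≥ 1}; the only limit point is 0
  - closure = {10(-1)^n/n^3 : n ≥ 1} ∪ {0}
For the norm: a diagonal operator has ||M|| = sup_n |d_n|. Here |d_n| = 10/n^3 is decreasing, so sup_n |d_n| = |d_1| = 10. So ||M|| = 10.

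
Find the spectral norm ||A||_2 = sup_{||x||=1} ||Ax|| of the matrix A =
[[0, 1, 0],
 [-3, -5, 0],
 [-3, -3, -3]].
||A||_2 ≈ 7.4405 (= sqrt(largest eigenvalue of A^T A))

||A||_2 = sigma_max(A) = sqrt(lambda_max(A^T A)). Form the symmetric matrix M = A^T A =
[[18, 24, 9],
 [24, 35, 9],
 [9, 9, 9]].
Its characteristic polynomial (trace, sum of principal 2x2 minors, determinant of M give the coefficients) is
  p(λ) = det(λ I - M) = λ^3 - 62λ^2 + 369λ - 81.
No integer candidate from the rational root theorem (±divisors of 81) is a root, so the roots are irrational. The cubic discriminant is Δ = 278389953 > 0, so there are three distinct real roots. p(0) = -81 and p(1) = 227 have opposite signs, so a root lies in (0, 1); Newton's method refines it to λ ≈ 0.2282. p(6) = 117 and p(7) = -193 have opposite signs, so a root lies in (6, 7); Newton's method refines it to λ ≈ 6.4107. p(55) = -961 and p(56) = 1767 have opposite signs, so a root lies in (55, 56); Newton's method refines it to λ ≈ 55.3611. Check (Vieta): the three roots sum to 62, matching tr M = 62.
So the eigenvalues of A^T A are ≈ 0.2282, 6.4107, 55.3611 (all ≥ 0, as they must be for A^T A). The largest is λ_max ≈ 55.3611, hence ||A||_2 = sqrt(λ_max) ≈ 7.4405.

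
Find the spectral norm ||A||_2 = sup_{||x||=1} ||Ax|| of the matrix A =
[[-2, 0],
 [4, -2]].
||A||_2 = sqrt((24 + sqrt(512))/2) ≈ 4.8284 (= sqrt(largest eigenvalue of A^T A))

||A||_2 = sigma_max(A) = sqrt(lambda_max(A^T A)). Form the symmetric matrix M = A^T A =
[[20, -8],
 [-8, 4]].
Its characteristic polynomial (trace, determinant of M give the coefficients) is
  p(λ) = det(λ I - M) = λ^2 - 24λ + 16.
For λ^2 - 24λ + 16 the discriminant is 512. It is nonnegative but not a perfect square, so the roots are real and irrational: λ = (24 ± sqrt(512))/2 ≈ 23.3137, 0.6863.
So the eigenvalues of A^T A are ≈ 0.6863, 23.3137 (all ≥ 0, as they must be for A^T A). The largest is λ_max = (24 + sqrt(512))/2 ≈ 23.3137, hence ||A||_2 = sqrt(λ_max) = sqrt((24 + sqrt(512))/2) ≈ 4.8284.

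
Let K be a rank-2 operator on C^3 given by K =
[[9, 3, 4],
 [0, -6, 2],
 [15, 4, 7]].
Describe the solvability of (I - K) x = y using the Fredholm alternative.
(I - K) is invertible (det(I - K) = -110 ≠ 0), so for every y in C^3 the equation (I - K) x = y has a unique solution.

K has rank 2 and factors as K = U V^T = u1 v1^T + u2 v2^T with u1 = (-2, 2, -3), v1 = (-3, -2, -1), u2 = (1, 2, 2), v2 = (3, -1, 2) (multiplying out reproduces the displayed K). The nonzero eigenvalues of U V^T coincide with those of the 2 x 2 matrix G = V^T U = [[v1·u1, v1·u2], [v2·u1, v2·u2]] = [[5, -9], [-14, 5]], and by the Sylvester determinant identity det(I_3 - U V^T) = det(I_2 - V^T U) = det([[-4, 9], [14, -4]]) = (-4)(-4) - (9)(14) = -110. (Direct check: I - K =
[[-8, -3, -4],
 [0, 7, -2],
 [-15, -4, -6]]
has determinant -110.) The finite-dimensional Fredholm alternative says: either (I - K) is invertible, or ker(I - K) ≠ {0} and then range(I - K) = ker((I - K)^*)^⊥, with dim ker(I - K) = dim ker((I - K)^*). Since det(I - K) ≠ 0, 1 is not an eigenvalue of K and ker(I - K) = {0}, so we are in the first case: for every y there is a unique x = (I - K)^(-1) y. (Explicitly, by the Woodbury identity, (I - U V^T)^(-1) = I + U (I_2 - G)^(-1) V^T.)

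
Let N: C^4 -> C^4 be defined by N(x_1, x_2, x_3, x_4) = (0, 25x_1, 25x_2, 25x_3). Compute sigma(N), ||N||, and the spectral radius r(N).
sigma(N) = {0}; ||N|| = 25; r(N) = 0. (N is nilpotent with N^4 = 0.)

On C^4, N is a strictly lower-triangular matrix with 25 on the subdiagonal and zeros elsewhere, so its characteristic polynomial is lambda^4 and every eigenvalue is 0: sigma(N) = {0}. For the operator norm, N e_i = 25e_{i+1} for i = 1, ..., 3 and N e_4 = 0, so the singular values of N are 25 (with multiplicity 3) and 0; hence ||N|| = 25. The spectral radius r(N) = max|lambda| = 0. Note ||N|| > r(N) — characteristic of non-normal nilpotent operators. Indeed N^4 = 0.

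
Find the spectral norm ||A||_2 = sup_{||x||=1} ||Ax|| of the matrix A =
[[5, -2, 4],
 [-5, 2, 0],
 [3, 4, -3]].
||A||_2 ≈ 8.1906 (= sqrt(largest eigenvalue of A^T A))

||A||_2 = sigma_max(A) = sqrt(lambda_max(A^T A)). Form the symmetric matrix M = A^T A =
[[59, -8, 11],
 [-8, 24, -20],
 [11, -20, 25]].
Its characteristic polynomial (trace, sum of principal 2x2 minors, determinant of M give the coefficients) is
  p(λ) = det(λ I - M) = λ^3 - 108λ^2 + 2906λ - 10816.
No integer candidate from the rational root theorem (±divisors of 10816) is a root, so the roots are irrational. The cubic discriminant is Δ = 3781434784 > 0, so there are three distinct real roots. p(4) = -856 and p(5) = 1139 have opposite signs, so a root lies in (4, 5); Newton's method refines it to λ ≈ 4.4175. p(36) = 488 and p(37) = -493 have opposite signs, so a root lies in (36, 37); Newton's method refines it to λ ≈ 36.4971. p(67) = -163 and p(68) = 1832 have opposite signs, so a root lies in (67, 68); Newton's method refines it to λ ≈ 67.0854. Check (Vieta): the three roots sum to 108, matching tr M = 108.
So the eigenvalues of A^T A are ≈ 4.4175, 36.4971, 67.0854 (all ≥ 0, as they must be for A^T A). The largest is λ_max ≈ 67.0854, hence ||A||_2 = sqrt(λ_max) ≈ 8.1906.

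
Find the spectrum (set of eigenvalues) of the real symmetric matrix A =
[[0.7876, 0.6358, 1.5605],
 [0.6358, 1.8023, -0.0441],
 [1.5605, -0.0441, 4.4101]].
sigma(A) ≈ {0, 2, 5}

A is real symmetric, so its spectrum consists of real eigenvalues. Expanding the characteristic polynomial of the displayed matrix gives
  det(λ I - A) = p(λ) = λ^3 + (-7)λ^2 + (10)λ + (0).
Solving p(λ) = 0 yields eigenvalues ≈ 0, 2, 5. (A is shown rounded to 4 decimals, so these recover the underlying integer eigenvalues to within that precision.)
Verification: the trace of A = 7 equals the sum of eigenvalues 7, and det(A) ≈ -0.0006 matches the eigenvalue product 0.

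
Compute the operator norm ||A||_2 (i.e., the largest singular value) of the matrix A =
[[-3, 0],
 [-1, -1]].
||A||_2 = sqrt((11 + sqrt(85))/2) ≈ 3.1796 (= sqrt(largest eigenvalue of A^T A))

||A||_2 = sigma_max(A) = sqrt(lambda_max(A^T A)). Form the symmetric matrix M = A^T A =
[[10, 1],
 [1, 1]].
Its characteristic polynomial (trace, determinant of M give the coefficients) is
  p(λ) = det(λ I - M) = λ^2 - 11λ + 9.
For λ^2 - 11λ + 9 the discriminant is 85. It is nonnegative but not a perfect square, so the roots are real and irrational: λ = (11 ± sqrt(85))/2 ≈ 10.1098, 0.8902.
So the eigenvalues of A^T A are ≈ 0.8902, 10.1098 (all ≥ 0, as they must be for A^T A). The largest is λ_max = (11 + sqrt(85))/2 ≈ 10.1098, hence ||A||_2 = sqrt(λ_max) = sqrt((11 + sqrt(85))/2) ≈ 3.1796.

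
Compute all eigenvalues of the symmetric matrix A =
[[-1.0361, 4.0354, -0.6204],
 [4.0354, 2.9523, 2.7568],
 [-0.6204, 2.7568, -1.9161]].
sigma(A) ≈ {-5, -1, 6}

A is real symmetric, so its spectrum consists of real eigenvalues. Expanding the characteristic polynomial of the displayed matrix gives
  det(λ I - A) = p(λ) = λ^3 + (0)λ^2 + (-31)λ + (-29.9981).
Solving p(λ) = 0 yields eigenvalues ≈ -5, -1, 6. (A is shown rounded to 4 decimals, so these recover the underlying integer eigenvalues to within that precision.)
Verification: the trace of A = 0 equals the sum of eigenvalues 0, and det(A) ≈ 29.9981 matches the eigenvalue product 30.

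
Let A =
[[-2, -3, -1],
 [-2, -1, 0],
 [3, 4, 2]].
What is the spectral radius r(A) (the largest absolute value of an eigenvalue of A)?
r(A) ≈ 3.3539

The eigenvalues of A are the roots of its characteristic polynomial. With M = A (coefficients from the trace, the sum of principal 2x2 minors, and det A):
  p(λ) = det(λ I - M) = λ^3 + λ^2 - 7λ + 3.
No integer candidate from the rational root theorem (±divisors of 3) is a root, so the roots are irrational. The cubic discriminant is Δ = 788 > 0, so there are three distinct real roots. p(-4) = -17 and p(-3) = 6 have opposite signs, so a root lies in (-4, -3); Newton's method refines it to λ ≈ -3.3539. p(0) = 3 and p(1) = -2 have opposite signs, so a root lies in (0, 1); Newton's method refines it to λ ≈ 0.4765. p(1) = -2 and p(2) = 1 have opposite signs, so a root lies in (1, 2); Newton's method refines it to λ ≈ 1.8774. Check (Vieta): the three roots sum to -1, matching tr M = -1.
Thus the eigenvalues (to 4 decimals) are -3.3539 (modulus 3.3539); 0.4765 (modulus 0.4765); 1.8774 (modulus 1.8774). The spectral radius is the largest modulus: r(A) ≈ 3.3539. (Cross-check: r(A) ≤ ||A||_2 ≈ 6.8157; equality holds whenever A is normal, though it can also hold for some non-normal A.)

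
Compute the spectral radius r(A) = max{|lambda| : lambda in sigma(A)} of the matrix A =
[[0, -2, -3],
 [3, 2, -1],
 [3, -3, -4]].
r(A) ≈ 3.5686

The eigenvalues of A are the roots of its characteristic polynomial. With M = A (coefficients from the trace, the sum of principal 2x2 minors, and det A):
  p(λ) = det(λ I - M) = λ^3 + 2λ^2 + 4λ - 27.
No integer candidate from the rational root theorem (±divisors of 27) is a root, so the roots are irrational. The cubic discriminant is Δ = -22899 < 0, so there is one real root and a complex-conjugate pair. p(2) = -3 and p(3) = 30 have opposite signs, so a root lies in (2, 3); Newton's method refines it to λ ≈ 2.1201. Dividing out (λ - (2.1201)) leaves approximately λ^2 + 4.1201λ + 12.7351. For λ^2 + 4.1201λ + 12.7351 the discriminant is -33.9652. It is negative, so the remaining roots are the complex-conjugate pair λ ≈ -2.0601 ± 2.914i. Their product equals the constant term, so |λ|^2 ≈ 12.7351 and |λ| ≈ 3.5686.
Thus the eigenvalues (to 4 decimals) are 2.1201 (modulus 2.1201); -2.0601 ± 2.914i (modulus 3.5686). The spectral radius is the largest modulus: r(A) ≈ 3.5686. (Cross-check: r(A) ≤ ||A||_2 ≈ 6.7338; equality holds whenever A is normal, though it can also hold for some non-normal A.)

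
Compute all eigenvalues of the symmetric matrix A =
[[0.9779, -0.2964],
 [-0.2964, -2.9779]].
sigma(A) ≈ {-3, 1}

A is real symmetric, so its spectrum consists of real eigenvalues. Expanding the characteristic polynomial of the displayed matrix gives
  det(λ I - A) = p(λ) = λ^2 + (2)λ + (-3).
Solving p(λ) = 0 yields eigenvalues ≈ -3, 1. (A is shown rounded to 4 decimals, so these recover the underlying integer eigenvalues to within that precision.)
Verification: the trace of A = -2 equals the sum of eigenvalues -2, and det(A) ≈ -2.9999 matches the eigenvalue product -3.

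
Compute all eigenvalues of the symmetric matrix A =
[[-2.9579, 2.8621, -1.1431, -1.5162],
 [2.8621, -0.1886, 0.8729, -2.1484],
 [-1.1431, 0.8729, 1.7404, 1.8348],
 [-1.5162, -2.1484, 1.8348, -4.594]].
sigma(A) ≈ {-6, -5, 2, 3}

A is real symmetric, so its spectrum consists of real eigenvalues. Expanding the characteristic polynomial of the displayed matrix gives
  det(λ I - A) = p(λ) = λ^4 + (6)λ^3 + (-19)λ^2 + (-84.0022)λ + (180).
Solving p(λ) = 0 yields eigenvalues ≈ -6, -5, 2, 3. (A is shown rounded to 4 decimals, so these recover the underlying integer eigenvalues to within that precision.)
Verification: the trace of A = -6 equals the sum of eigenvalues -6, and det(A) ≈ 180.0009 matches the eigenvalue product 180.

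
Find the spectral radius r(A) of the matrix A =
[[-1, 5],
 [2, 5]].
r(A) = (4 + sqrt(76))/2 ≈ 6.3589

The eigenvalues of A are the roots of its characteristic polynomial. With M = A (coefficients from the trace and determinant):
  p(λ) = det(λ I - M) = λ^2 - 4λ - 15.
For λ^2 - 4λ - 15 the discriminant is 76. It is nonnegative but not a perfect square, so the roots are real and irrational: λ = (4 ± sqrt(76))/2 ≈ 6.3589, -2.3589.
Thus the eigenvalues (to 4 decimals) are 6.3589 (modulus 6.3589); -2.3589 (modulus 2.3589). The spectral radius is the largest modulus: r(A) = (4 + sqrt(76))/2 ≈ 6.3589. (Cross-check: r(A) ≤ ||A||_2 ≈ 7.1098; equality holds whenever A is normal, though it can also hold for some non-normal A.)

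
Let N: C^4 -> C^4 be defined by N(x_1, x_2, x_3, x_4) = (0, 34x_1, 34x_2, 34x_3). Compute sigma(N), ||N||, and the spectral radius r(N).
sigma(N) = {0}; ||N|| = 34; r(N) = 0. (N is nilpotent with N^4 = 0.)

On C^4, N is a strictly lower-triangular matrix with 34 on the subdiagonal and zeros elsewhere, so its characteristic polynomial is lambda^4 and every eigenvalue is 0: sigma(N) = {0}. For the operator norm, N e_i = 34e_{i+1} for i = 1, ..., 3 and N e_4 = 0, so the singular values of N are 34 (with multiplicity 3) and 0; hence ||N|| = 34. The spectral radius r(N) = max|lambda| = 0. Note ||N|| > r(N) — characteristic of non-normal nilpotent operators. Indeed N^4 = 0.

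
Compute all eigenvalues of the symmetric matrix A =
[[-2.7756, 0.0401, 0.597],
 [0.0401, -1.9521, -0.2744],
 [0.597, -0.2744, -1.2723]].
sigma(A) ≈ {-3, -2, -1}

A is real symmetric, so its spectrum consists of real eigenvalues. Expanding the characteristic polynomial of the displayed matrix gives
  det(λ I - A) = p(λ) = λ^3 + (6)λ^2 + (11)λ + (6).
Solving p(λ) = 0 yields eigenvalues ≈ -3, -2, -1. (A is shown rounded to 4 decimals, so these recover the underlying integer eigenvalues to within that precision.)
Verification: the trace of A = -6 equals the sum of eigenvalues -6, and det(A) ≈ -6.0000 matches the eigenvalue product -6.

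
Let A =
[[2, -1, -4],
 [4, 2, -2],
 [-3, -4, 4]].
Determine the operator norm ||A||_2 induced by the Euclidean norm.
||A||_2 ≈ 8.483 (= sqrt(largest eigenvalue of A^T A))

||A||_2 = sigma_max(A) = sqrt(lambda_max(A^T A)). Form the symmetric matrix M = A^T A =
[[29, 18, -28],
 [18, 21, -16],
 [-28, -16, 36]].
Its characteristic polynomial (trace, sum of principal 2x2 minors, determinant of M give the coefficients) is
  p(λ) = det(λ I - M) = λ^3 - 86λ^2 + 1045λ - 2500.
No integer candidate from the rational root theorem (±divisors of 2500) is a root, so the roots are irrational. The cubic discriminant is Δ = 1026792400 > 0, so there are three distinct real roots. p(3) = -112 and p(4) = 368 have opposite signs, so a root lies in (3, 4); Newton's method refines it to λ ≈ 3.2074. p(10) = 350 and p(11) = -80 have opposite signs, so a root lies in (10, 11); Newton's method refines it to λ ≈ 10.8316. p(71) = -3920 and p(72) = 164 have opposite signs, so a root lies in (71, 72); Newton's method refines it to λ ≈ 71.961. Check (Vieta): the three roots sum to 86, matching tr M = 86.
So the eigenvalues of A^T A are ≈ 3.2074, 10.8316, 71.961 (all ≥ 0, as they must be for A^T A). The largest is λ_max ≈ 71.961, hence ||A||_2 = sqrt(λ_max) ≈ 8.483.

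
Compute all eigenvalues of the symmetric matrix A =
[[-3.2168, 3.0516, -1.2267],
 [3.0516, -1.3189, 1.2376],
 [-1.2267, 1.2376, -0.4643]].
sigma(A) ≈ {-6, 0, 1}

A is real symmetric, so its spectrum consists of real eigenvalues. Expanding the characteristic polynomial of the displayed matrix gives
  det(λ I - A) = p(λ) = λ^3 + (5)λ^2 + (-6)λ + (0).
Solving p(λ) = 0 yields eigenvalues ≈ -6, 0, 1. (A is shown rounded to 4 decimals, so these recover the underlying integer eigenvalues to within that precision.)
Verification: the trace of A = -5 equals the sum of eigenvalues -5, and det(A) ≈ -0.0001 matches the eigenvalue product 0.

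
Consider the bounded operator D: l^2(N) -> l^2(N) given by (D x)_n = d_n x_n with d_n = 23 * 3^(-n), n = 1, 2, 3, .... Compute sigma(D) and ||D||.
sigma(D) = {23 * 3^(-n) : n ≥ 1} ∪ {0}; ||D|| = 23/3

A bounded diagonal operator on l^2 with diagonal entries d_n has spectrum equal to the closure of {d_n : n ≥ 1}: every d_n is an eigenvalue (with eigenvector e_n), so {d_n} ⊂ sigma(D); the spectrum is closed, so its closure is too; and for lambda not in the closure, (D - lambda I) has bounded inverse (the diagonal entries 1/(d_n - lambda) are bounded). For our sequence d_n = 23 * 3^(-n), n = 1, 2, 3, ...:
  - {d_n} = {23 * 3^(-n) : n ≥ 1}; the only limit point is 0
  - closure = {23 * 3^(-n) : n ≥ 1} ∪ {0}
For the norm: a diagonal operator has ||D|| = sup_n |d_n|. Here d_n = 23 * 3^(-n) is positive and decreasing, so sup_n |d_n| = d_1 = 23/3. So ||D|| = 23/3.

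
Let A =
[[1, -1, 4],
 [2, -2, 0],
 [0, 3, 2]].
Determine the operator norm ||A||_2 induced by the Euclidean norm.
||A||_2 ≈ 4.5932 (= sqrt(largest eigenvalue of A^T A))

||A||_2 = sigma_max(A) = sqrt(lambda_max(A^T A)). Form the symmetric matrix M = A^T A =
[[5, -5, 4],
 [-5, 14, 2],
 [4, 2, 20]].
Its characteristic polynomial (trace, sum of principal 2x2 minors, determinant of M give the coefficients) is
  p(λ) = det(λ I - M) = λ^3 - 39λ^2 + 405λ - 576.
No integer candidate from the rational root theorem (±divisors of 576) is a root, so the roots are irrational. The cubic discriminant is Δ = 1895157 > 0, so there are three distinct real roots. p(1) = -209 and p(2) = 86 have opposite signs, so a root lies in (1, 2); Newton's method refines it to λ ≈ 1.6833. p(16) = 16 and p(17) = -49 have opposite signs, so a root lies in (16, 17); Newton's method refines it to λ ≈ 16.2192. p(21) = -9 and p(22) = 106 have opposite signs, so a root lies in (21, 22); Newton's method refines it to λ ≈ 21.0975. Check (Vieta): the three roots sum to 39, matching tr M = 39.
So the eigenvalues of A^T A are ≈ 1.6833, 16.2192, 21.0975 (all ≥ 0, as they must be for A^T A). The largest is λ_max ≈ 21.0975, hence ||A||_2 = sqrt(λ_max) ≈ 4.5932.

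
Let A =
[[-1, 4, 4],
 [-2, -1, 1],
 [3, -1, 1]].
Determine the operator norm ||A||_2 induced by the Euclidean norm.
||A||_2 ≈ 5.7996 (= sqrt(largest eigenvalue of A^T A))

||A||_2 = sigma_max(A) = sqrt(lambda_max(A^T A)). Form the symmetric matrix M = A^T A =
[[14, -5, -3],
 [-5, 18, 14],
 [-3, 14, 18]].
Its characteristic polynomial (trace, sum of principal 2x2 minors, determinant of M give the coefficients) is
  p(λ) = det(λ I - M) = λ^3 - 50λ^2 + 598λ - 1600.
No integer candidate from the rational root theorem (±divisors of 1600) is a root, so the roots are irrational. The cubic discriminant is Δ = 30621232 > 0, so there are three distinct real roots. p(3) = -229 and p(4) = 56 have opposite signs, so a root lies in (3, 4); Newton's method refines it to λ ≈ 3.7799. p(12) = 104 and p(13) = -79 have opposite signs, so a root lies in (12, 13); Newton's method refines it to λ ≈ 12.5848. p(33) = -379 and p(34) = 236 have opposite signs, so a root lies in (33, 34); Newton's method refines it to λ ≈ 33.6353. Check (Vieta): the three roots sum to 50, matching tr M = 50.
So the eigenvalues of A^T A are ≈ 3.7799, 12.5848, 33.6353 (all ≥ 0, as they must be for A^T A). The largest is λ_max ≈ 33.6353, hence ||A||_2 = sqrt(λ_max) ≈ 5.7996.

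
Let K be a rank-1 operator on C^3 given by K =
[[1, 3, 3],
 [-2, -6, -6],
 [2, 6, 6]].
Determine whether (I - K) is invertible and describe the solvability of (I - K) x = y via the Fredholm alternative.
(I - K) is singular (det(I - K) = 0, i.e. 1 ∈ sigma(K)). (I - K) x = y is solvable iff y ⊥ ker((I - K)^*) = span{(1, 3, 3)}, i.e. iff y_1 + 3y_2 + 3y_3 = 0. When solvable, the solutions are x = y + c·(1, -2, 2), c arbitrary (ker(I - K) = span{(1, -2, 2)}, dimension 1).

K has rank 1, so it is an outer product K = u v^T: every row of K is a multiple of one row vector. Reading off the entries, u = (1, -2, 2) and v = (1, 3, 3) (row i of K equals u_i·v^T). A rank-one matrix u v^T satisfies K u = u (v·u) and kills the (2)-dimensional subspace v^⊥, so its characteristic polynomial is lambda^2 (lambda - v·u) with v·u = tr K = 1. Hence the eigenvalues of I - K are 1 (multiplicity 2) and 1 - (1) = 0, so det(I - K) = 0. (Direct check: I - K =
[[0, -3, -3],
 [2, 7, 6],
 [-2, -6, -5]]
has determinant 0.) So 1 is an eigenvalue of K and (I - K) is not invertible. The finite-dimensional Fredholm alternative says: either (I - K) is invertible, or ker(I - K) ≠ {0} and then range(I - K) = ker((I - K)^*)^⊥, with dim ker(I - K) = dim ker((I - K)^*). We are in the second case, so we need both kernels. Kernel of I - K: (I - K) u = u - u (v·u) = u - u = 0, so ker(I - K) = span{u} = span{(1, -2, 2)} (it is exactly 1-dimensional because rank(I - K) = 2). Kernel of the adjoint: K is real, so (I - K)^* = I - K^T = I - v u^T, and (I - v u^T) v = v - v (u·v) = 0; hence ker((I - K)^*) = span{v} = span{(1, 3, 3)}. Therefore (I - K) x = y is solvable iff <y, v> = 0, i.e. iff y_1 + 3y_2 + 3y_3 = 0. When this holds, K y = u (v·y) = 0, so (I - K) y = y and x = y is a particular solution; the full solution set is the line x = y + c·u = y + c·(1, -2, 2), c ∈ C.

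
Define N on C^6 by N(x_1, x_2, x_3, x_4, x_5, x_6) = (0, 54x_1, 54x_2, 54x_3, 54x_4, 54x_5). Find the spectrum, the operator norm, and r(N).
sigma(N) = {0}; ||N|| = 54; r(N) = 0. (N is nilpotent with N^6 = 0.)

On C^6, N is a strictly lower-triangular matrix with 54 on the subdiagonal and zeros elsewhere, so its characteristic polynomial is lambda^6 and every eigenvalue is 0: sigma(N) = {0}. For the operator norm, N e_i = 54e_{i+1} for i = 1, ..., 5 and N e_6 = 0, so the singular values of N are 54 (with multiplicity 5) and 0; hence ||N|| = 54. The spectral radius r(N) = max|lambda| = 0. Note ||N|| > r(N) — characteristic of non-normal nilpotent operators. Indeed N^6 = 0.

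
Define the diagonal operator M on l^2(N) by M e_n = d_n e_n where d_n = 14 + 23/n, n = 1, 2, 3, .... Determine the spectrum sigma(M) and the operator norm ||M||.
sigma(M) = {14 + 23/n : n ≥ 1} ∪ {14}; ||M|| = 37

A bounded diagonal operator on l^2 with diagonal entries d_n has spectrum equal to the closure of {d_n : n ≥ 1}: every d_n is an eigenvalue (with eigenvector e_n), so {d_n} ⊂ sigma(M); the spectrum is closed, so its closure is too; and for lambda not in the closure, (M - lambda I) has bounded inverse (the diagonal entries 1/(d_n - lambda) are bounded). For our sequence d_n = 14 + 23/n, n = 1, 2, 3, ...:
  - {d_n} = {14 + 23/n : n ≥ 1}; the only limit point is 14
  - closure = {14 + 23/n : n ≥ 1} ∪ {14}
For the norm: a diagonal operator has ||M|| = sup_n |d_n|. Here d_n = 14 + 23/n is positive and decreasing, so sup_n |d_n| = d_1 = 14 + 23 = 37. So ||M|| = 37.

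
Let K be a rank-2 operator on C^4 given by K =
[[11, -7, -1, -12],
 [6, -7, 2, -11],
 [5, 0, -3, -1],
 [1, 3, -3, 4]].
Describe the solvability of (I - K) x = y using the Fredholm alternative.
(I - K) is singular (det(I - K) = 0, i.e. 1 ∈ sigma(K)). (I - K) x = y is solvable iff y ⊥ ker((I - K)^*) = span{(1, -2, 1, -3)}, i.e. iff y_1 - 2y_2 + y_3 - 3y_4 = 0. When solvable, x is determined up to adding multiples of (-18, 1, -19, -14) (ker(I - K) = span{(-18, 1, -19, -14)}, dimension 1).

K has rank 2 and factors as K = U V^T = u1 v1^T + u2 v2^T with u1 = (-3, -1, -2, -1), v1 = (-3, 1, 1, 2), u2 = (2, 3, -1, -2), v2 = (1, -2, 1, -3) (multiplying out reproduces the displayed K). The nonzero eigenvalues of U V^T coincide with those of the 2 x 2 matrix G = V^T U = [[v1·u1, v1·u2], [v2·u1, v2·u2]] = [[4, -8], [0, 1]], and by the Sylvester determinant identity det(I_4 - U V^T) = det(I_2 - V^T U) = det([[-3, 8], [0, 0]]) = (-3)(0) - (8)(0) = 0. (Direct check: I - K =
[[-10, 7, 1, 12],
 [-6, 8, -2, 11],
 [-5, 0, 4, 1],
 [-1, -3, 3, -3]]
has determinant 0.) So 1 is an eigenvalue of K and (I - K) is not invertible. The finite-dimensional Fredholm alternative says: either (I - K) is invertible, or ker(I - K) ≠ {0} and then range(I - K) = ker((I - K)^*)^⊥, with dim ker(I - K) = dim ker((I - K)^*). We are in the second case, so we compute both kernels via the 2 x 2 reduction. If (I - U V^T) x = 0 then x = U (V^T x) lies in the column space of U; writing x = U b gives U (I_2 - G) b = 0, and since u1, u2 are independent, (I_2 - G) b = 0. With I_2 - G = [[-3, 8], [0, 0]] (singular, as its determinant is 0) a null vector is b = (8, 3), so ker(I - K) = span{8·u1 + (3)·u2} = span{(-18, 1, -19, -14)}. For the adjoint, (I - K)^* = I - K^T = I - V U^T, and the same argument gives ker((I - K)^*) = {V a : (I_2 - G)^T a = 0}; (I_2 - G)^T = [[-3, 0], [8, 0]] has null vector a = (0, 1), so ker((I - K)^*) = span{0·v1 + (1)·v2} = span{(1, -2, 1, -3)}. (Both kernels are 1-dimensional, matching rank(I - K) = 3.) Therefore (I - K) x = y is solvable iff <y, (1, -2, 1, -3)> = 0, i.e. iff y_1 - 2y_2 + y_3 - 3y_4 = 0; when solvable the solution set is the line x_p + c·(-18, 1, -19, -14), c ∈ C.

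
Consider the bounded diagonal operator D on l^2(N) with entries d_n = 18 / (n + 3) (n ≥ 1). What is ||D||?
||D|| = 9/2 (attained at n = 1)

For D diagonal, ||D|| = sup_n |d_n| = sup_n 18/(n + 3). This is positive and strictly decreasing in n, so the supremum is attained at n = 1: d_1 = 18/(1 + 3) = 9/2. Hence ||D|| = 9/2.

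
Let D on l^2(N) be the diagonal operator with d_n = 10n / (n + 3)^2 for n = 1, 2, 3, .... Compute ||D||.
||D|| = 5/6 (attained at n = 3)

For D diagonal, ||D|| = sup_n |d_n|. Treat f(x) = 10x / (x + 3)^2 for real x > 0. By the quotient rule, f'(x) = 10(3 - x)/(x + 3)^3, which is positive for x < 3 and negative for x > 3. So f has a unique maximum at x = 3, and since 3 is a positive integer, the supremum over n ≥ 1 is attained at n = 3: d_3 = 10·3/(3 + 3)^2 = 10·3/36 = 5/6. Hence ||D|| = 5/6.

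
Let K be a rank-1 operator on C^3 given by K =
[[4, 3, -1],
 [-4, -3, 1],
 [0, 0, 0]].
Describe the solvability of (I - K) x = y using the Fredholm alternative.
(I - K) is singular (det(I - K) = 0, i.e. 1 ∈ sigma(K)). (I - K) x = y is solvable iff y ⊥ ker((I - K)^*) = span{(4, 3, -1)}, i.e. iff 4y_1 + 3y_2 - y_3 = 0. When solvable, the solutions are x = y + c·(1, -1, 0), c arbitrary (ker(I - K) = span{(1, -1, 0)}, dimension 1).

K has rank 1, so it is an outer product K = u v^T: every row of K is a multiple of one row vector. Reading off the entries, u = (1, -1, 0) and v = (4, 3, -1) (row i of K equals u_i·v^T). A rank-one matrix u v^T satisfies K u = u (v·u) and kills the (2)-dimensional subspace v^⊥, so its characteristic polynomial is lambda^2 (lambda - v·u) with v·u = tr K = 1. Hence the eigenvalues of I - K are 1 (multiplicity 2) and 1 - (1) = 0, so det(I - K) = 0. (Direct check: I - K =
[[-3, -3, 1],
 [4, 4, -1],
 [0, 0, 1]]
has determinant 0.) So 1 is an eigenvalue of K and (I - K) is not invertible. The finite-dimensional Fredholm alternative says: either (I - K) is invertible, or ker(I - K) ≠ {0} and then range(I - K) = ker((I - K)^*)^⊥, with dim ker(I - K) = dim ker((I - K)^*). We are in the second case, so we need both kernels. Kernel of I - K: (I - K) u = u - u (v·u) = u - u = 0, so ker(I - K) = span{u} = span{(1, -1, 0)} (it is exactly 1-dimensional because rank(I - K) = 2). Kernel of the adjoint: K is real, so (I - K)^* = I - K^T = I - v u^T, and (I - v u^T) v = v - v (u·v) = 0; hence ker((I - K)^*) = span{v} = span{(4, 3, -1)}. Therefore (I - K) x = y is solvable iff <y, v> = 0, i.e. iff 4y_1 + 3y_2 - y_3 = 0. When this holds, K y = u (v·y) = 0, so (I - K) y = y and x = y is a particular solution; the full solution set is the line x = y + c·u = y + c·(1, -1, 0), c ∈ C.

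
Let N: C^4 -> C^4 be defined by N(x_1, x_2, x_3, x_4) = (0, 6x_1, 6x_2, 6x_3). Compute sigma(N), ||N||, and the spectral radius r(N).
sigma(N) = {0}; ||N|| = 6; r(N) = 0. (N is nilpotent with N^4 = 0.)

On C^4, N is a strictly lower-triangular matrix with 6 on the subdiagonal and zeros elsewhere, so its characteristic polynomial is lambda^4 and every eigenvalue is 0: sigma(N) = {0}. For the operator norm, N e_i = 6e_{i+1} for i = 1, ..., 3 and N e_4 = 0, so the singular values of N are 6 (with multiplicity 3) and 0; hence ||N|| = 6. The spectral radius r(N) = max|lambda| = 0. Note ||N|| > r(N) — characteristic of non-normal nilpotent operators. Indeed N^4 = 0.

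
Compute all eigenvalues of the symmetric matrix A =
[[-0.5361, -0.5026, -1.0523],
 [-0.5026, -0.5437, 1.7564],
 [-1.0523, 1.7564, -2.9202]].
sigma(A) ≈ {-4, -1, 1}

A is real symmetric, so its spectrum consists of real eigenvalues. Expanding the characteristic polynomial of the displayed matrix gives
  det(λ I - A) = p(λ) = λ^3 + (4)λ^2 + (-1)λ + (-4).
Solving p(λ) = 0 yields eigenvalues ≈ -4, -1, 1. (A is shown rounded to 4 decimals, so these recover the underlying integer eigenvalues to within that precision.)
Verification: the trace of A = -4 equals the sum of eigenvalues -4, and det(A) ≈ 4.0003 matches the eigenvalue product 4.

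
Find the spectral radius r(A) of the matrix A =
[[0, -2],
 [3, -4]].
r(A) = sqrt(6) ≈ 2.4495

The eigenvalues of A are the roots of its characteristic polynomial. With M = A (coefficients from the trace and determinant):
  p(λ) = det(λ I - M) = λ^2 + 4λ + 6.
For λ^2 + 4λ + 6 the discriminant is -8. It is negative, so the roots are the complex-conjugate pair λ = -2 ± (sqrt(8)/2) i ≈ -2 ± 1.4142i. For a conjugate pair the product of the roots equals the constant term, so |λ|^2 = 6 and |λ| = sqrt(6) ≈ 2.4495.
Thus the eigenvalues (to 4 decimals) are -2 ± 1.4142i (modulus 2.4495). The spectral radius is the largest modulus: r(A) = sqrt(6) ≈ 2.4495. (Cross-check: r(A) ≤ ||A||_2 ≈ 5.2631; equality holds whenever A is normal, though it can also hold for some non-normal A.)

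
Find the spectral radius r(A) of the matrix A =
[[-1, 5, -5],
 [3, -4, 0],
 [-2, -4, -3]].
r(A) ≈ 6.0392

The eigenvalues of A are the roots of its characteristic polynomial. With M = A (coefficients from the trace, the sum of principal 2x2 minors, and det A):
  p(λ) = det(λ I - M) = λ^3 + 8λ^2 - 6λ - 133.
No integer candidate from the rational root theorem (±divisors of 133) is a root, so the roots are irrational. The cubic discriminant is Δ = -87139 < 0, so there is one real root and a complex-conjugate pair. p(3) = -52 and p(4) = 35 have opposite signs, so a root lies in (3, 4); Newton's method refines it to λ ≈ 3.6467. Dividing out (λ - (3.6467)) leaves approximately λ^2 + 11.6467λ + 36.4716. For λ^2 + 11.6467λ + 36.4716 the discriminant is -10.2414. It is negative, so the remaining roots are the complex-conjugate pair λ ≈ -5.8233 ± 1.6001i. Their product equals the constant term, so |λ|^2 ≈ 36.4716 and |λ| ≈ 6.0392.
Thus the eigenvalues (to 4 decimals) are 3.6467 (modulus 3.6467); -5.8233 ± 1.6001i (modulus 6.0392). The spectral radius is the largest modulus: r(A) ≈ 6.0392. (Cross-check: r(A) ≤ ||A||_2 ≈ 8.126; equality holds whenever A is normal, though it can also hold for some non-normal A.)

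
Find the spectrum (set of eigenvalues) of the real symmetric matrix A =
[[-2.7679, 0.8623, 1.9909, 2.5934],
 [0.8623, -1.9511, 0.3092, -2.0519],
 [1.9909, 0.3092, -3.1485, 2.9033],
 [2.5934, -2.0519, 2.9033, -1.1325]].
sigma(A) ≈ {-6, -5, -1, 3}

A is real symmetric, so its spectrum consists of real eigenvalues. Expanding the characteristic polynomial of the displayed matrix gives
  det(λ I - A) = p(λ) = λ^4 + (9)λ^3 + (5)λ^2 + (-93)λ + (-89.9983).
Solving p(λ) = 0 yields eigenvalues ≈ -6, -5, -1, 3. (A is shown rounded to 4 decimals, so these recover the underlying integer eigenvalues to within that precision.)
Verification: the trace of A = -9 equals the sum of eigenvalues -9, and det(A) ≈ -89.9983 matches the eigenvalue product -90.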